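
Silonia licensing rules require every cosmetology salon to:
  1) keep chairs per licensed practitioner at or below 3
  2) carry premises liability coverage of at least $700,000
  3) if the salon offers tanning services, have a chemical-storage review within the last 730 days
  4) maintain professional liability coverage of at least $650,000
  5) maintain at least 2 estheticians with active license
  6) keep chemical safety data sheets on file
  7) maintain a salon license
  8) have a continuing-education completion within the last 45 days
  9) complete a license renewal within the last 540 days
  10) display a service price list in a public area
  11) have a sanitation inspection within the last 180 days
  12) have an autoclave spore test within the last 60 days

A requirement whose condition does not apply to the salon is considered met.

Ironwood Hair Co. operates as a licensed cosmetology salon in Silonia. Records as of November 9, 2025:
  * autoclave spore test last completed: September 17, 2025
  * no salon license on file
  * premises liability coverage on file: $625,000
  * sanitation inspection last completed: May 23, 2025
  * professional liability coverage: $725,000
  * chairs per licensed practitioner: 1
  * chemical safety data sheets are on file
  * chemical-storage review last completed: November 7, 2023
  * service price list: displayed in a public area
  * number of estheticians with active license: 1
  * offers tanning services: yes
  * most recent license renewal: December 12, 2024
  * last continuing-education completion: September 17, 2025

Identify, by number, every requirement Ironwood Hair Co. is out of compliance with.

2, 3, 5, 7, 8

1. chairs per licensed practitioner 1 ≤ 3 → met
2. premises liability coverage $625,000 < $700,000 → not met
3. condition 'offers tanning services' holds; chemical-storage review 733 days ago vs limit 730 → not met
4. professional liability coverage $725,000 ≥ $650,000 → met
5. estheticians with active license 1 < 2 → not met
6. chemical safety data sheets present → met
7. salon license absent → not met
8. continuing-education completion 53 days ago vs limit 45 → not met
9. license renewal 332 days ago vs limit 540 → met
10. service price list present → met
11. sanitation inspection 170 days ago vs limit 180 → met
12. autoclave spore test 53 days ago vs limit 60 → met
Not met: 2, 3, 5, 7, 8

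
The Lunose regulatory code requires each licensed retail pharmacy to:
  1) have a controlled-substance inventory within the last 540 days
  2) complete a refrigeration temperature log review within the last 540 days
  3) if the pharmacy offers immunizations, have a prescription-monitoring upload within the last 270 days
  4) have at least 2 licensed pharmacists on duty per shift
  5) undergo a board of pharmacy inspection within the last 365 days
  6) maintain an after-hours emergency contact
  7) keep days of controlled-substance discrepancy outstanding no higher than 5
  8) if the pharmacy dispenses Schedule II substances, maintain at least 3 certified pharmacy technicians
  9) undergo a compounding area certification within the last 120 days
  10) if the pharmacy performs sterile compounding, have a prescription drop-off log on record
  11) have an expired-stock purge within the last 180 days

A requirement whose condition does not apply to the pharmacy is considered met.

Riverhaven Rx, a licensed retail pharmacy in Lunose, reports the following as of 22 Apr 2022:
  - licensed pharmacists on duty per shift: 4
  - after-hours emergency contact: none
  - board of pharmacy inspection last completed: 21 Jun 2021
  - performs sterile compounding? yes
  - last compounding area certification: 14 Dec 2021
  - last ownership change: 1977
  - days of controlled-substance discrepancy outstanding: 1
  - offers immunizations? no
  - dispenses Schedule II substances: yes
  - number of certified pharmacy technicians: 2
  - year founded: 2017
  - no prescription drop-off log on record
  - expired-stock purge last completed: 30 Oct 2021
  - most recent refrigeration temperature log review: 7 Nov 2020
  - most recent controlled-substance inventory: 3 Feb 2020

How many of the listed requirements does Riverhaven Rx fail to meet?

5

1. controlled-substance inventory 809 days ago vs limit 540 → not met
2. refrigeration temperature log review 531 days ago vs limit 540 → met
3. condition 'offers immunizations' does not hold → requirement n/a → met
4. licensed pharmacists on duty per shift 4 ≥ 2 → met
5. board of pharmacy inspection 305 days ago vs limit 365 → met
6. after-hours emergency contact absent → not met
7. days of controlled-substance discrepancy outstanding 1 ≤ 5 → met
8. condition 'dispenses Schedule II substances' holds; certified pharmacy technicians 2 < 3 → not met
9. compounding area certification 129 days ago vs limit 120 → not met
10. condition 'performs sterile compounding' holds; prescription drop-off log absent → not met
11. expired-stock purge 174 days ago vs limit 180 → met
Not met: 5 of 11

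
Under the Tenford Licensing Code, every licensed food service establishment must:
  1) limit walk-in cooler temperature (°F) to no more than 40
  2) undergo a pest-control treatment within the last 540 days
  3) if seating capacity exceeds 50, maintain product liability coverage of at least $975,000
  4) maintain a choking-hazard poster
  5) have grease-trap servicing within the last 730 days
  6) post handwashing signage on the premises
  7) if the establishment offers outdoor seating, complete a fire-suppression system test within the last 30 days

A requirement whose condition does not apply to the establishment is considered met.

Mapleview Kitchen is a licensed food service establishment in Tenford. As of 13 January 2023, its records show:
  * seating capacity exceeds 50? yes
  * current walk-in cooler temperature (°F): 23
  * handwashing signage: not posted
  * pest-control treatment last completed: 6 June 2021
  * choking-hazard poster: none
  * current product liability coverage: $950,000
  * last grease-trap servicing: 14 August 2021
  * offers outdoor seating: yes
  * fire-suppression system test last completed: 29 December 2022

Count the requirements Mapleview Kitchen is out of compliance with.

1. walk-in cooler temperature (°F) 23 ≤ 40 → met
2. pest-control treatment 586 days ago vs limit 540 → not met
3. condition 'seating capacity exceeds 50' holds; product liability coverage $950,000 < $975,000 → not met
4. choking-hazard poster absent → not met
5. grease-trap servicing 517 days ago vs limit 730 → met
6. handwashing signage absent → not met
7. condition 'offers outdoor seating' holds; fire-suppression system test 15 days ago vs limit 30 → met
Not met: 4 of 7

4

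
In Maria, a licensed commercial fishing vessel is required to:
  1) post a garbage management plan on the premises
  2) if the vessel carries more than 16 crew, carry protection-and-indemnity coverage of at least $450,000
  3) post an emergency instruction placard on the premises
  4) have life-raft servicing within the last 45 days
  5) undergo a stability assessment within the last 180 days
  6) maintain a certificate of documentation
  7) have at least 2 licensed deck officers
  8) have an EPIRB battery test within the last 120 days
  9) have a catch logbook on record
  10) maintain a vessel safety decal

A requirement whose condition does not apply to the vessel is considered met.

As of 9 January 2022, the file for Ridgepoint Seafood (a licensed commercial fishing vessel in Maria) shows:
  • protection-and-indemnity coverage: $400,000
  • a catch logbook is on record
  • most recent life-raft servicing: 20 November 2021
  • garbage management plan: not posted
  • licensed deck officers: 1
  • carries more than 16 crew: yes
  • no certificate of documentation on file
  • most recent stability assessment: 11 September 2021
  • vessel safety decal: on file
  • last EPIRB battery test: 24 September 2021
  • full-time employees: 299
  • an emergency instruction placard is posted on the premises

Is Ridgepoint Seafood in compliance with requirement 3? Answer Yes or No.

3. emergency instruction placard present → met

Yes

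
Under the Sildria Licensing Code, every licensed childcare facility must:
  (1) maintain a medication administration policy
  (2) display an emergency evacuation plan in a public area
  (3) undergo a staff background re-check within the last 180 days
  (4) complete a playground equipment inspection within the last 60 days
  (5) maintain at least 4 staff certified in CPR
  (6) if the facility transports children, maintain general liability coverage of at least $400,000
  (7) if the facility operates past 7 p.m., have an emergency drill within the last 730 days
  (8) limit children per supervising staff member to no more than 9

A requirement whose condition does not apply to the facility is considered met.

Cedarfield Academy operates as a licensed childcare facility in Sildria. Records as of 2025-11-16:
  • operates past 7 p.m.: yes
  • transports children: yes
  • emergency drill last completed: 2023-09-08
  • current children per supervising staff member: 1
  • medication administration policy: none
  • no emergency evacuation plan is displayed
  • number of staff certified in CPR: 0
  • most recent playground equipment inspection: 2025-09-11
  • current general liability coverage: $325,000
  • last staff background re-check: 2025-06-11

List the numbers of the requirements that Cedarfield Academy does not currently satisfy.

1. medication administration policy absent → not met
2. emergency evacuation plan absent → not met
3. staff background re-check 158 days ago vs limit 180 → met
4. playground equipment inspection 66 days ago vs limit 60 → not met
5. staff certified in CPR 0 < 4 → not met
6. condition 'transports children' holds; general liability coverage $325,000 < $400,000 → not met
7. condition 'operates past 7 p.m.' holds; emergency drill 800 days ago vs limit 730 → not met
8. children per supervising staff member 1 ≤ 9 → met
Not met: 1, 2, 4, 5, 6, 7

1, 2, 4, 5, 6, 7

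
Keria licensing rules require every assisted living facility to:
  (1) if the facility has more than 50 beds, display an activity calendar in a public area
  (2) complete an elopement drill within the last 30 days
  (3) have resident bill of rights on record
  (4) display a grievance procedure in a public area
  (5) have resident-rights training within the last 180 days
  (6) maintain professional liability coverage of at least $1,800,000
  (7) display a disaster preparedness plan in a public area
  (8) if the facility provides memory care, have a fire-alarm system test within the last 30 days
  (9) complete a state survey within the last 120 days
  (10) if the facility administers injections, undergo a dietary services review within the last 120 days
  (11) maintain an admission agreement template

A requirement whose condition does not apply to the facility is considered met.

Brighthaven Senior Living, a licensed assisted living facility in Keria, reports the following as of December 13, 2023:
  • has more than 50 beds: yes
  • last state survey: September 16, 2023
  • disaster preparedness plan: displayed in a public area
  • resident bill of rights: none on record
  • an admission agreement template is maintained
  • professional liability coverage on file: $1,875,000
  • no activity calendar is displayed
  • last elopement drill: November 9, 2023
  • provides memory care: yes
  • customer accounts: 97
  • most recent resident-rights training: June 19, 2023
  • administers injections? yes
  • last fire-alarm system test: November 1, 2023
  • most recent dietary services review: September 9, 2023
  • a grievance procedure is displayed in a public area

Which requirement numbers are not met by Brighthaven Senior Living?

1. condition 'has more than 50 beds' holds; activity calendar absent → not met
2. elopement drill 34 days ago vs limit 30 → not met
3. resident bill of rights absent → not met
4. grievance procedure present → met
5. resident-rights training 177 days ago vs limit 180 → met
6. professional liability coverage $1,875,000 ≥ $1,800,000 → met
7. disaster preparedness plan present → met
8. condition 'provides memory care' holds; fire-alarm system test 42 days ago vs limit 30 → not met
9. state survey 88 days ago vs limit 120 → met
10. condition 'administers injections' holds; dietary services review 95 days ago vs limit 120 → met
11. admission agreement template present → met
Not met: 1, 2, 3, 8

1, 2, 3, 8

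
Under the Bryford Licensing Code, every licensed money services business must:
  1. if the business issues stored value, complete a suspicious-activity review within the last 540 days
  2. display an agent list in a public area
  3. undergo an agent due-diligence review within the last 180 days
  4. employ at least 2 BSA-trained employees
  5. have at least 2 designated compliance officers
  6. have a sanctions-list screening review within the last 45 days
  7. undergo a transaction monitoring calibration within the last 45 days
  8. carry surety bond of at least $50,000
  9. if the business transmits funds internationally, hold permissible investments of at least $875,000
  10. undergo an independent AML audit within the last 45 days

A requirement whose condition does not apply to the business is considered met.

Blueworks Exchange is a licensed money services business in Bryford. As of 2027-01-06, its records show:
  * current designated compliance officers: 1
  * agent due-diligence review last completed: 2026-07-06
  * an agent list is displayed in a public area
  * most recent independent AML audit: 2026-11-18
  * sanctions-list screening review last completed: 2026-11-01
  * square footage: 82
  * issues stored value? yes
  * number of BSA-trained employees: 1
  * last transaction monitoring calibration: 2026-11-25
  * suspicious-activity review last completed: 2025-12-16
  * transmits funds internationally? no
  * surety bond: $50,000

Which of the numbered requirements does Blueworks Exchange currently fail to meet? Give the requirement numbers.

3, 4, 5, 6, 10

1. condition 'issues stored value' holds; suspicious-activity review 386 days ago vs limit 540 → met
2. agent list present → met
3. agent due-diligence review 184 days ago vs limit 180 → not met
4. BSA-trained employees 1 < 2 → not met
5. designated compliance officers 1 < 2 → not met
6. sanctions-list screening review 66 days ago vs limit 45 → not met
7. transaction monitoring calibration 42 days ago vs limit 45 → met
8. surety bond $50,000 ≥ $50,000 → met
9. condition 'transmits funds internationally' does not hold → requirement n/a → met
10. independent AML audit 49 days ago vs limit 45 → not met
Not met: 3, 4, 5, 6, 10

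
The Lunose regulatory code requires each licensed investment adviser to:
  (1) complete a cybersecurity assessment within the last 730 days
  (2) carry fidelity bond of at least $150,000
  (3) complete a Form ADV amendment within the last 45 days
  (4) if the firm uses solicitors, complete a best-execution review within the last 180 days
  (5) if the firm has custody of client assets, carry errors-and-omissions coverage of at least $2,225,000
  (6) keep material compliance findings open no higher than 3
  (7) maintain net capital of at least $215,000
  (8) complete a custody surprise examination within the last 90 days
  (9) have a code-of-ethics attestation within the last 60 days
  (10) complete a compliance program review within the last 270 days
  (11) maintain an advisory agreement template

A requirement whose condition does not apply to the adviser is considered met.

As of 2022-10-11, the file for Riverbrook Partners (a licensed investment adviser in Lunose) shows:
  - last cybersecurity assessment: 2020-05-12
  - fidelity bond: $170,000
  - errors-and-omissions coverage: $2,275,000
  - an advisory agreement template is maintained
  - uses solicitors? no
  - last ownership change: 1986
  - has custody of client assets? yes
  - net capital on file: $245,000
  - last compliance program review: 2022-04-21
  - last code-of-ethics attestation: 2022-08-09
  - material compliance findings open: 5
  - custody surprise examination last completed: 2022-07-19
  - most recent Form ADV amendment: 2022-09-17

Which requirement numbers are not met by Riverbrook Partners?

1. cybersecurity assessment 882 days ago vs limit 730 → not met
2. fidelity bond $170,000 ≥ $150,000 → met
3. Form ADV amendment 24 days ago vs limit 45 → met
4. condition 'uses solicitors' does not hold → requirement n/a → met
5. condition 'has custody of client assets' holds; errors-and-omissions coverage $2,275,000 ≥ $2,225,000 → met
6. material compliance findings open 5 > 3 → not met
7. net capital $245,000 ≥ $215,000 → met
8. custody surprise examination 84 days ago vs limit 90 → met
9. code-of-ethics attestation 63 days ago vs limit 60 → not met
10. compliance program review 173 days ago vs limit 270 → met
11. advisory agreement template present → met
Not met: 1, 6, 9

1, 6, 9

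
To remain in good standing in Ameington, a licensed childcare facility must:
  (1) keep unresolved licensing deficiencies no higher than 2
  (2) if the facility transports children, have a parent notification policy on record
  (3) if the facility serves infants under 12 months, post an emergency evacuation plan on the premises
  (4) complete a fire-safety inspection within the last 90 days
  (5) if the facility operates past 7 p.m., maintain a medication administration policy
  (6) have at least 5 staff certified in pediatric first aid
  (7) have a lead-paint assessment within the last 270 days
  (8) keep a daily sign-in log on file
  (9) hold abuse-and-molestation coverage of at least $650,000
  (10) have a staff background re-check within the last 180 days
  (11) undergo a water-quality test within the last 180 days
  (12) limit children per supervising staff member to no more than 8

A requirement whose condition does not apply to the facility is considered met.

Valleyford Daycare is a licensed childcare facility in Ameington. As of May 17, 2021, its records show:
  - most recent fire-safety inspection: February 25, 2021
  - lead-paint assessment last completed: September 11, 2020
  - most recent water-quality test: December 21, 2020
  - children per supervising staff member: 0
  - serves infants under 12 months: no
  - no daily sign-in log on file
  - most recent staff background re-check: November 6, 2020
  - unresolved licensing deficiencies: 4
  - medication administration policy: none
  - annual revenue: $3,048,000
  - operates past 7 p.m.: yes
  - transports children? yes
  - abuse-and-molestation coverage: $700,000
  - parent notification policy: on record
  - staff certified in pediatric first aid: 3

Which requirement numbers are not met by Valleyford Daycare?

1. unresolved licensing deficiencies 4 > 2 → not met
2. condition 'transports children' holds; parent notification policy present → met
3. condition 'serves infants under 12 months' does not hold → requirement n/a → met
4. fire-safety inspection 81 days ago vs limit 90 → met
5. condition 'operates past 7 p.m.' holds; medication administration policy absent → not met
6. staff certified in pediatric first aid 3 < 5 → not met
7. lead-paint assessment 248 days ago vs limit 270 → met
8. daily sign-in log absent → not met
9. abuse-and-molestation coverage $700,000 ≥ $650,000 → met
10. staff background re-check 192 days ago vs limit 180 → not met
11. water-quality test 147 days ago vs limit 180 → met
12. children per supervising staff member 0 ≤ 8 → met
Not met: 1, 5, 6, 8, 10

1, 5, 6, 8, 10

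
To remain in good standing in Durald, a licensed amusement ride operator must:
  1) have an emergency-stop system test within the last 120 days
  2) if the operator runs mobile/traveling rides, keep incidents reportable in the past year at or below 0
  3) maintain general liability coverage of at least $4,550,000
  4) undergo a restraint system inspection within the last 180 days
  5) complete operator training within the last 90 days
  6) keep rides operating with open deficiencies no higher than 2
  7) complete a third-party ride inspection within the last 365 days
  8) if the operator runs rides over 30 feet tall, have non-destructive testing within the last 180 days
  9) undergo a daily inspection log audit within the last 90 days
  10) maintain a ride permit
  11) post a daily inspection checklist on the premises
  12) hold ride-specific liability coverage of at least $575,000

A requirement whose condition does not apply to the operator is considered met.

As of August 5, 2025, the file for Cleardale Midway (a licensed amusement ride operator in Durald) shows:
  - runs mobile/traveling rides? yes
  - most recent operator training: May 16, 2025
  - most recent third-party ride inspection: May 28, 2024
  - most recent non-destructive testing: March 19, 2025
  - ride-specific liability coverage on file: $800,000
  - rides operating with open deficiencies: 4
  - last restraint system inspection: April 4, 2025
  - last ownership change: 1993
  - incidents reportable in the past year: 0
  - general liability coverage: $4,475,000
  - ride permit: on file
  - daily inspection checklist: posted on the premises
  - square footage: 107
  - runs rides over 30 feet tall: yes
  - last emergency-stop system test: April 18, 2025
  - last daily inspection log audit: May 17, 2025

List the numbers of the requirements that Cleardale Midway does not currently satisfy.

3, 6, 7

1. emergency-stop system test 109 days ago vs limit 120 → met
2. condition 'runs mobile/traveling rides' holds; incidents reportable in the past year 0 ≤ 0 → met
3. general liability coverage $4,475,000 < $4,550,000 → not met
4. restraint system inspection 123 days ago vs limit 180 → met
5. operator training 81 days ago vs limit 90 → met
6. rides operating with open deficiencies 4 > 2 → not met
7. third-party ride inspection 434 days ago vs limit 365 → not met
8. condition 'runs rides over 30 feet tall' holds; non-destructive testing 139 days ago vs limit 180 → met
9. daily inspection log audit 80 days ago vs limit 90 → met
10. ride permit present → met
11. daily inspection checklist present → met
12. ride-specific liability coverage $800,000 ≥ $575,000 → met
Not met: 3, 6, 7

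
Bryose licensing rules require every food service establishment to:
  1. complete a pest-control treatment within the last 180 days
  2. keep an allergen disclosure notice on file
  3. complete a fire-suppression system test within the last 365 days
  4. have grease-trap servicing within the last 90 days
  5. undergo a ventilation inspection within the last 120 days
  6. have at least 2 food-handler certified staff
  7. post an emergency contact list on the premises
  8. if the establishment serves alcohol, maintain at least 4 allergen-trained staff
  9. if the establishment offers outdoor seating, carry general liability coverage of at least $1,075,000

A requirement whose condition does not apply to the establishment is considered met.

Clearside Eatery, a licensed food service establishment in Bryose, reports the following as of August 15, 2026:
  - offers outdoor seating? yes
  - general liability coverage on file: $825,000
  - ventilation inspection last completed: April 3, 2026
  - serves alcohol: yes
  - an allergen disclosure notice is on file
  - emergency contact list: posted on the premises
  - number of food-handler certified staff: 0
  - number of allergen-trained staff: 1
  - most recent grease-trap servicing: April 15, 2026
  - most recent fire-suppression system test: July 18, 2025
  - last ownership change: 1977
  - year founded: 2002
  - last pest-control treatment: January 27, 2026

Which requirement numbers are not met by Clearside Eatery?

1, 3, 4, 5, 6, 8, 9

1. pest-control treatment 200 days ago vs limit 180 → not met
2. allergen disclosure notice present → met
3. fire-suppression system test 393 days ago vs limit 365 → not met
4. grease-trap servicing 122 days ago vs limit 90 → not met
5. ventilation inspection 134 days ago vs limit 120 → not met
6. food-handler certified staff 0 < 2 → not met
7. emergency contact list present → met
8. condition 'serves alcohol' holds; allergen-trained staff 1 < 4 → not met
9. condition 'offers outdoor seating' holds; general liability coverage $825,000 < $1,075,000 → not met
Not met: 1, 3, 4, 5, 6, 8, 9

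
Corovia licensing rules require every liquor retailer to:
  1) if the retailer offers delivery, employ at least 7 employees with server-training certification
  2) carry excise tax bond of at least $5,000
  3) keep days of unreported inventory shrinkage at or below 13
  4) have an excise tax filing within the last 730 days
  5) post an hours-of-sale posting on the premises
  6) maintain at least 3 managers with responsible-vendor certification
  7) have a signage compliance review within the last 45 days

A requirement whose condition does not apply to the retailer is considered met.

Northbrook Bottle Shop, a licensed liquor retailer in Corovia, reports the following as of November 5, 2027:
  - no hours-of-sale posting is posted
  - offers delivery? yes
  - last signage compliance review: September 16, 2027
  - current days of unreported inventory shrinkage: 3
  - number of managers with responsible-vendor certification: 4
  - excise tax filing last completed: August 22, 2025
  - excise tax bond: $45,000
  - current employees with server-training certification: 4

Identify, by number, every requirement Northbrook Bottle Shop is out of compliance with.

1, 4, 5, 7

1. condition 'offers delivery' holds; employees with server-training certification 4 < 7 → not met
2. excise tax bond $45,000 ≥ $5,000 → met
3. days of unreported inventory shrinkage 3 ≤ 13 → met
4. excise tax filing 805 days ago vs limit 730 → not met
5. hours-of-sale posting absent → not met
6. managers with responsible-vendor certification 4 ≥ 3 → met
7. signage compliance review 50 days ago vs limit 45 → not met
Not met: 1, 4, 5, 7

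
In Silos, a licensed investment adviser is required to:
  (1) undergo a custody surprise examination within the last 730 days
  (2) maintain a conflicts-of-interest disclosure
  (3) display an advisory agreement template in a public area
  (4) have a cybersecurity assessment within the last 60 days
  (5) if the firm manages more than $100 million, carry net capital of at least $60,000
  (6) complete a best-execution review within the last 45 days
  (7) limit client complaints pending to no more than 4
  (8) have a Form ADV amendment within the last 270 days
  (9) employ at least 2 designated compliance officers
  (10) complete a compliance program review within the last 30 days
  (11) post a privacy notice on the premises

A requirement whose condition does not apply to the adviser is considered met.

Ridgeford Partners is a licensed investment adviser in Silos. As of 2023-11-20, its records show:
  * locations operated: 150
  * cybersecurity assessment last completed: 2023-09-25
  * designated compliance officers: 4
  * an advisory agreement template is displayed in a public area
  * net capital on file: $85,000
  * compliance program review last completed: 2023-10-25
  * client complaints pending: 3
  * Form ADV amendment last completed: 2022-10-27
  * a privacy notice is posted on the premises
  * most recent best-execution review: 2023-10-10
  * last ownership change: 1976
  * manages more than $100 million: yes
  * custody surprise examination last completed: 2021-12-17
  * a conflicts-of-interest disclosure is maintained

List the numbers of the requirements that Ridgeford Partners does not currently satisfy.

1. custody surprise examination 703 days ago vs limit 730 → met
2. conflicts-of-interest disclosure present → met
3. advisory agreement template present → met
4. cybersecurity assessment 56 days ago vs limit 60 → met
5. condition 'manages more than $100 million' holds; net capital $85,000 ≥ $60,000 → met
6. best-execution review 41 days ago vs limit 45 → met
7. client complaints pending 3 ≤ 4 → met
8. Form ADV amendment 389 days ago vs limit 270 → not met
9. designated compliance officers 4 ≥ 2 → met
10. compliance program review 26 days ago vs limit 30 → met
11. privacy notice present → met
Not met: 8

8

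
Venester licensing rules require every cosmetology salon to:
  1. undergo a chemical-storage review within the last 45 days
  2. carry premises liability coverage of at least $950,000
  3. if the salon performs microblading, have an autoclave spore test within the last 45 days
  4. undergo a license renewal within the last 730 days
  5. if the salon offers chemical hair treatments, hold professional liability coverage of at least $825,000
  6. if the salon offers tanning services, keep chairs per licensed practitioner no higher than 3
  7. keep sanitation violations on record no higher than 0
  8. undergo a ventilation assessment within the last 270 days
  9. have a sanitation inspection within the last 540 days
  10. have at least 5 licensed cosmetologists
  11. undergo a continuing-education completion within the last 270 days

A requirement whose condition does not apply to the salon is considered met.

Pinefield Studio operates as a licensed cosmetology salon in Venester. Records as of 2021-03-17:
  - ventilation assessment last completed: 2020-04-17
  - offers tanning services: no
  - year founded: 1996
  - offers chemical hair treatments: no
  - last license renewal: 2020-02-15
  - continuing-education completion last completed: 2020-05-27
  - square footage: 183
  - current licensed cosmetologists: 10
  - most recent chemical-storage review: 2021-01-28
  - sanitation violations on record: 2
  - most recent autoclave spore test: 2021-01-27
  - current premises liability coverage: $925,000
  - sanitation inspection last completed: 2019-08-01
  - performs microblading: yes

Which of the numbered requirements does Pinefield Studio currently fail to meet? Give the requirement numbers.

1, 2, 3, 7, 8, 9, 11

1. chemical-storage review 48 days ago vs limit 45 → not met
2. premises liability coverage $925,000 < $950,000 → not met
3. condition 'performs microblading' holds; autoclave spore test 49 days ago vs limit 45 → not met
4. license renewal 396 days ago vs limit 730 → met
5. condition 'offers chemical hair treatments' does not hold → requirement n/a → met
6. condition 'offers tanning services' does not hold → requirement n/a → met
7. sanitation violations on record 2 > 0 → not met
8. ventilation assessment 334 days ago vs limit 270 → not met
9. sanitation inspection 594 days ago vs limit 540 → not met
10. licensed cosmetologists 10 ≥ 5 → met
11. continuing-education completion 294 days ago vs limit 270 → not met
Not met: 1, 2, 3, 7, 8, 9, 11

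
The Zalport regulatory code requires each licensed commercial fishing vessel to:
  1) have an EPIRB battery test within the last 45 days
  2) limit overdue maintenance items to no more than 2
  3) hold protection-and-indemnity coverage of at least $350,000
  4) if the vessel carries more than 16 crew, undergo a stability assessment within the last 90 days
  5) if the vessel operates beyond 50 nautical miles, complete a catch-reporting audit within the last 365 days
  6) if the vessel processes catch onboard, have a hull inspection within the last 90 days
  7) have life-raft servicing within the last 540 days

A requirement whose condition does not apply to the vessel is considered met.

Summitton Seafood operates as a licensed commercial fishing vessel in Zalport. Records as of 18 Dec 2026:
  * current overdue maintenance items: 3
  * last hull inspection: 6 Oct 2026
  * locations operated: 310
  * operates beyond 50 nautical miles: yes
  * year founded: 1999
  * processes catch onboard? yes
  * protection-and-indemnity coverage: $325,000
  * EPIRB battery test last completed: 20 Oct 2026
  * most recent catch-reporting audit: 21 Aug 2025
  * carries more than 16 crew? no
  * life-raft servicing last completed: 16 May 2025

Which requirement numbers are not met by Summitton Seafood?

1, 2, 3, 5, 7

1. EPIRB battery test 59 days ago vs limit 45 → not met
2. overdue maintenance items 3 > 2 → not met
3. protection-and-indemnity coverage $325,000 < $350,000 → not met
4. condition 'carries more than 16 crew' does not hold → requirement n/a → met
5. condition 'operates beyond 50 nautical miles' holds; catch-reporting audit 484 days ago vs limit 365 → not met
6. condition 'processes catch onboard' holds; hull inspection 73 days ago vs limit 90 → met
7. life-raft servicing 581 days ago vs limit 540 → not met
Not met: 1, 2, 3, 5, 7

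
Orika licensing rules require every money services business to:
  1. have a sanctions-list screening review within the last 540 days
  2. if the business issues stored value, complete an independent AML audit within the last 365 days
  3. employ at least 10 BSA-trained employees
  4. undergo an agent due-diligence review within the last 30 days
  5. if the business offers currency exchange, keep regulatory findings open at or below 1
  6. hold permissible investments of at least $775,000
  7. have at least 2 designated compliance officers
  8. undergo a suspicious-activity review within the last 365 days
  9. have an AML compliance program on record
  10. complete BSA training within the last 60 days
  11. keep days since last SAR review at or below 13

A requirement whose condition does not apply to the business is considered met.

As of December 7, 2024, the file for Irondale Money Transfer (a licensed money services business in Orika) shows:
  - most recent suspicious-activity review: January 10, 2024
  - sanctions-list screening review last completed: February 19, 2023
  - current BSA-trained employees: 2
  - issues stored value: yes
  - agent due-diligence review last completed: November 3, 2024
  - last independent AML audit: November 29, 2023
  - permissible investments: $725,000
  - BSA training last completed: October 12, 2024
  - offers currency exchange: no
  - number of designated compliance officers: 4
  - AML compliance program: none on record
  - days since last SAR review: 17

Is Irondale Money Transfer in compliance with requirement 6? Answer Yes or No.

No

6. permissible investments $725,000 < $775,000 → not met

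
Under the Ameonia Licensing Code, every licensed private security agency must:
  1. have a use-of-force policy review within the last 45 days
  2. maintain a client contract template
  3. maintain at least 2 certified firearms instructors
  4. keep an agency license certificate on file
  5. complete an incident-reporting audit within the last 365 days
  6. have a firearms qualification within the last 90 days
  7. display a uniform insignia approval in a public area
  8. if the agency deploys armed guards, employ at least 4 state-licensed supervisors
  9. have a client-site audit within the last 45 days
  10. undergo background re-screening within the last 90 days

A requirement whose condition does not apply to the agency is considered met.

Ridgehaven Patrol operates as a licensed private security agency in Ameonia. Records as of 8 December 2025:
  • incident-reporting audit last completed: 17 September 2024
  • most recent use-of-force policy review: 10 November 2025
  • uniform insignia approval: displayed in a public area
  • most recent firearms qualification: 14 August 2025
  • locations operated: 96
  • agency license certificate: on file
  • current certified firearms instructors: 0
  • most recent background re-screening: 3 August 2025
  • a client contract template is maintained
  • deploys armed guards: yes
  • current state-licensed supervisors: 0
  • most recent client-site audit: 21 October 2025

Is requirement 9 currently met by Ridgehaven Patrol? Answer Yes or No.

No

9. client-site audit 48 days ago vs limit 45 → not met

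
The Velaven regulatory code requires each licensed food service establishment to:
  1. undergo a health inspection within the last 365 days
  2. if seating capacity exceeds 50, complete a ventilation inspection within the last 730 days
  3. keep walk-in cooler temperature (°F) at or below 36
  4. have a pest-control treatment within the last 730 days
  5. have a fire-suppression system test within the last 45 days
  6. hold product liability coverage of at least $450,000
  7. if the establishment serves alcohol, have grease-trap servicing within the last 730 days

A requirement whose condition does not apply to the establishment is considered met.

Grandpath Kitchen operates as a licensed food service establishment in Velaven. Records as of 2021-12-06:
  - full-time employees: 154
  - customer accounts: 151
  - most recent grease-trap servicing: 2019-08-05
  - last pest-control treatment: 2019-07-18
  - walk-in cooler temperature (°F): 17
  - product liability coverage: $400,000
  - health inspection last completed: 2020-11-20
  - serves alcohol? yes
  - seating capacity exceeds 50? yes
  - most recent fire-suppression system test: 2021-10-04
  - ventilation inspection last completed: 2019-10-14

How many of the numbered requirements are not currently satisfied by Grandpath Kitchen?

6

1. health inspection 381 days ago vs limit 365 → not met
2. condition 'seating capacity exceeds 50' holds; ventilation inspection 784 days ago vs limit 730 → not met
3. walk-in cooler temperature (°F) 17 ≤ 36 → met
4. pest-control treatment 872 days ago vs limit 730 → not met
5. fire-suppression system test 63 days ago vs limit 45 → not met
6. product liability coverage $400,000 < $450,000 → not met
7. condition 'serves alcohol' holds; grease-trap servicing 854 days ago vs limit 730 → not met
Not met: 6 of 7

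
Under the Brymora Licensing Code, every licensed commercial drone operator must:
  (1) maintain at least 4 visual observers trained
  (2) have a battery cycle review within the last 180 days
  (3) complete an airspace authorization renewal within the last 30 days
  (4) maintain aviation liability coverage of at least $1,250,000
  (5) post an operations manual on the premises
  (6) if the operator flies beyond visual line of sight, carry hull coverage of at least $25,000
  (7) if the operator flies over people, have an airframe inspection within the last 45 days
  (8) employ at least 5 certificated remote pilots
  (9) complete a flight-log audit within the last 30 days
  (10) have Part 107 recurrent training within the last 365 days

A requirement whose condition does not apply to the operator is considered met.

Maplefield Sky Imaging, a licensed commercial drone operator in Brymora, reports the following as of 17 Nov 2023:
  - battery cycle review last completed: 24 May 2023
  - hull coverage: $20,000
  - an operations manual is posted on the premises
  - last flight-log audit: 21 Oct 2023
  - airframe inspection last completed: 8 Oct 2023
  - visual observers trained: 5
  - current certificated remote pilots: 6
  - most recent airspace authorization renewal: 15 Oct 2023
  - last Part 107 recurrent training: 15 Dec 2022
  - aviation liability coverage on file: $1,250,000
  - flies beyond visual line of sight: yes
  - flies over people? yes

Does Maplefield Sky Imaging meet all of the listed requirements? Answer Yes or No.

No

1. visual observers trained 5 ≥ 4 → met
2. battery cycle review 177 days ago vs limit 180 → met
3. airspace authorization renewal 33 days ago vs limit 30 → not met
4. aviation liability coverage $1,250,000 ≥ $1,250,000 → met
5. operations manual present → met
6. condition 'flies beyond visual line of sight' holds; hull coverage $20,000 < $25,000 → not met
7. condition 'flies over people' holds; airframe inspection 40 days ago vs limit 45 → met
8. certificated remote pilots 6 ≥ 5 → met
9. flight-log audit 27 days ago vs limit 30 → met
10. Part 107 recurrent training 337 days ago vs limit 365 → met
Not met: 3, 6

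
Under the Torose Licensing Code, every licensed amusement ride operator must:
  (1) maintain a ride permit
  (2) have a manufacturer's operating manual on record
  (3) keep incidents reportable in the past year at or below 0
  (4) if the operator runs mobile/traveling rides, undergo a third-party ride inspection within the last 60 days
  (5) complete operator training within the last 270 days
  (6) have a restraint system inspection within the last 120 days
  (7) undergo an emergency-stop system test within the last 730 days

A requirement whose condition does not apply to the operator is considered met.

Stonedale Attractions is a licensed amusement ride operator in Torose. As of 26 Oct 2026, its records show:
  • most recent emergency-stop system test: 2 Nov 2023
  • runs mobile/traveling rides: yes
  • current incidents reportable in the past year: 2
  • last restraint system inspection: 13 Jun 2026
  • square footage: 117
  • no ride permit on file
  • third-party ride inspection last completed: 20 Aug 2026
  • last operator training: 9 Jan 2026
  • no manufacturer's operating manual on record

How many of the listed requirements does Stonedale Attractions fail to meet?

7

1. ride permit absent → not met
2. manufacturer's operating manual absent → not met
3. incidents reportable in the past year 2 > 0 → not met
4. condition 'runs mobile/traveling rides' holds; third-party ride inspection 67 days ago vs limit 60 → not met
5. operator training 290 days ago vs limit 270 → not met
6. restraint system inspection 135 days ago vs limit 120 → not met
7. emergency-stop system test 1089 days ago vs limit 730 → not met
Not met: 7 of 7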